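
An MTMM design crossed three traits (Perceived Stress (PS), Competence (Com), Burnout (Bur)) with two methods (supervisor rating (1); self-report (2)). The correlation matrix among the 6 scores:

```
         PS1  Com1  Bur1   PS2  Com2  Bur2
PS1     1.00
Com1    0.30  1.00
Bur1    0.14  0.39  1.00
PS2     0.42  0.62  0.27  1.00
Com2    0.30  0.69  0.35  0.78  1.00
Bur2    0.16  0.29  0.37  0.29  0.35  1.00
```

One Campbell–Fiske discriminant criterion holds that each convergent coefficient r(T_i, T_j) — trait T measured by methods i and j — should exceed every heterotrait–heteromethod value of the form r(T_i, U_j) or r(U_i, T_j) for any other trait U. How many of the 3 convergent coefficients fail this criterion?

1

Convergent coefficients and their comparison sets:
PS (methods 1·2): 0.42 vs {0.30, 0.62, 0.16, 0.27} → fail.
Com (methods 1·2): 0.69 vs {0.62, 0.30, 0.29, 0.35} → pass.
Bur (methods 1·2): 0.37 vs {0.27, 0.16, 0.35, 0.29} → pass.
1 of 3 fail.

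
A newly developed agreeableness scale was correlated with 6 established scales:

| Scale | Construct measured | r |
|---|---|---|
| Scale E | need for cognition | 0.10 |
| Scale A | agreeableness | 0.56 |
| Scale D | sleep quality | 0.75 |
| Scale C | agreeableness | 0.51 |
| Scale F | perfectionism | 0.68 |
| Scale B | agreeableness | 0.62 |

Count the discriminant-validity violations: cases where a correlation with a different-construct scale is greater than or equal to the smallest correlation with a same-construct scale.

2

Convergent (same construct = agreeableness): Scale A, Scale C, Scale B.
Smallest convergent = 0.51. Discriminant values: 0.10, 0.75, 0.68; count ≥ 0.51 → 2.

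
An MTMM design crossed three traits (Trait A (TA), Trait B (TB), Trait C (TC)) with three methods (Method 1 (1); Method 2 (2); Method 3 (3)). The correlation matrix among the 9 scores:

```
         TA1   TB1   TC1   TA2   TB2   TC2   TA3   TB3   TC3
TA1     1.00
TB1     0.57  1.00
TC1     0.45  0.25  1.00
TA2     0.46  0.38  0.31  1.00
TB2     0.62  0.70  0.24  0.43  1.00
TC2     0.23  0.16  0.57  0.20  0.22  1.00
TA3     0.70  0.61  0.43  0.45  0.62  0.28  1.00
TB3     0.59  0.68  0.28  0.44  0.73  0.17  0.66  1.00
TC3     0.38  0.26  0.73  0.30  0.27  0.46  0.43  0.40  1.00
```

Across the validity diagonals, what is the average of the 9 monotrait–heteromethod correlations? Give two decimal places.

0.61

Convergent values: 0.46, 0.70, 0.45, 0.70, 0.68, 0.73, 0.57, 0.73, 0.46; mean = 5.48/9 = 0.61.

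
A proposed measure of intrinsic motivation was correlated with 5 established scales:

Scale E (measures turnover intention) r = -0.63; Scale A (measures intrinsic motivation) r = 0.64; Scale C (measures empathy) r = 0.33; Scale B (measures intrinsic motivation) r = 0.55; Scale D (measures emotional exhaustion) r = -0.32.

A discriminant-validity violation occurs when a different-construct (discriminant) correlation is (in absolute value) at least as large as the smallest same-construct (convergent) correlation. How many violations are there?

1

Convergent (same construct = intrinsic motivation): Scale A, Scale B.
Smallest convergent = 0.55. Discriminant |r|: 0.63, 0.33, 0.32; count ≥ 0.55 → 1.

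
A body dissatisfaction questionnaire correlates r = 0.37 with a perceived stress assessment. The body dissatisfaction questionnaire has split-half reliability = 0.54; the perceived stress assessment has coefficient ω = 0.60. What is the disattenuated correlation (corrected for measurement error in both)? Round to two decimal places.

0.65

r_true = r_obs / √(r_xx · r_yy) = 0.37 / √(0.54 × 0.60) = 0.37 / √0.3240 = 0.37 / 0.5692 ≈ 0.65.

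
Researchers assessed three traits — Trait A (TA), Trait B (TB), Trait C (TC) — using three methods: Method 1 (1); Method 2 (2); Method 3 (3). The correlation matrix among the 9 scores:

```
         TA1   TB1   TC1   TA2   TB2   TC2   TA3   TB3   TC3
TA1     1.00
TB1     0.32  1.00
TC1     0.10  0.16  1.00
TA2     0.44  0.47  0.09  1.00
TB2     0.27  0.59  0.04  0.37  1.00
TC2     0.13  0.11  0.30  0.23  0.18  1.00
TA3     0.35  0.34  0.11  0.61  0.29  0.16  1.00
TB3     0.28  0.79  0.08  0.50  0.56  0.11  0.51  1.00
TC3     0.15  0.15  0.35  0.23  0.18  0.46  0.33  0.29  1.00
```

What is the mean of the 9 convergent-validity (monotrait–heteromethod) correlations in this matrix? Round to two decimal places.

Convergent values: 0.44, 0.35, 0.61, 0.59, 0.79, 0.56, 0.30, 0.35, 0.46; mean = 4.45/9 = 0.49.

0.49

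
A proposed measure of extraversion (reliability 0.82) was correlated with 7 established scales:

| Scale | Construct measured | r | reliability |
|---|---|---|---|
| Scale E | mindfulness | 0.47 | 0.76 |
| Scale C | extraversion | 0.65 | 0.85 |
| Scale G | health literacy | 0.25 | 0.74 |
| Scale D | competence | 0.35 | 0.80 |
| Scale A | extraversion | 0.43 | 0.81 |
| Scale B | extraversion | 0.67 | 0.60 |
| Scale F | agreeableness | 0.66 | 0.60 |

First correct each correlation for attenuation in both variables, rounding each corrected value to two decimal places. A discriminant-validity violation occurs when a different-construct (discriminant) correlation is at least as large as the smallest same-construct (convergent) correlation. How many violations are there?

2

Disattenuated r (r / √(r_scale · r_new)):
  Scale E (disc): 0.47 / √(0.76·0.82) = 0.60
  Scale C (conv): 0.65 / √(0.85·0.82) = 0.78
  Scale G (disc): 0.25 / √(0.74·0.82) = 0.32
  Scale D (disc): 0.35 / √(0.80·0.82) = 0.43
  Scale A (conv): 0.43 / √(0.81·0.82) = 0.53
  Scale B (conv): 0.67 / √(0.60·0.82) = 0.96
  Scale F (disc): 0.66 / √(0.60·0.82) = 0.94
Smallest convergent = 0.53. Discriminant values: 0.60, 0.32, 0.43, 0.94; count ≥ 0.53 → 2.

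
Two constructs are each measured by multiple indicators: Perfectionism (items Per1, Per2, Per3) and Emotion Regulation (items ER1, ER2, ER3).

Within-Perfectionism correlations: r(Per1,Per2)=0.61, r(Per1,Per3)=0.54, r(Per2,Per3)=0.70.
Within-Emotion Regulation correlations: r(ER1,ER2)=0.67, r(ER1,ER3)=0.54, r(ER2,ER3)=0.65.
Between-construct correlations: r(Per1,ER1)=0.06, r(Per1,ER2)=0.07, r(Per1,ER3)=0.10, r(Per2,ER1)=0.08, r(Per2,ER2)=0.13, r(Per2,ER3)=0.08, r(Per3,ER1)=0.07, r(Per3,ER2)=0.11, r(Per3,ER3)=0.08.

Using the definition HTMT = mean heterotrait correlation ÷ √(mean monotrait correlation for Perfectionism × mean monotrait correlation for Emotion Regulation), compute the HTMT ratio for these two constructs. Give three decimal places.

Mean between = 0.78/9 = 0.0867.
Mean within-Per = 1.85/3 = 0.6167; mean within-ER = 1.86/3 = 0.6200.
Geometric mean = √(0.6167 × 0.6200) = 0.6183.
HTMT = 0.0867 / 0.6183 = 0.140.

0.140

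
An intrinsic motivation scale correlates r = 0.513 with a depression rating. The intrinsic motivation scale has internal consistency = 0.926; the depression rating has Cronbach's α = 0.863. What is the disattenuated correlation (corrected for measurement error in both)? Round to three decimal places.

0.574

r_true = r_obs / √(r_xx · r_yy) = 0.513 / √(0.926 × 0.863) = 0.513 / √0.799138 = 0.513 / 0.8939 ≈ 0.574.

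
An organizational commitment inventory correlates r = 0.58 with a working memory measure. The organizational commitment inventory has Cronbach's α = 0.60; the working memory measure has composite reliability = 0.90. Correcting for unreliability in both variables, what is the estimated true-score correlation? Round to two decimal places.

r_true = r_obs / √(r_xx · r_yy) = 0.58 / √(0.60 × 0.90) = 0.58 / √0.5400 = 0.58 / 0.7348 ≈ 0.79.

0.79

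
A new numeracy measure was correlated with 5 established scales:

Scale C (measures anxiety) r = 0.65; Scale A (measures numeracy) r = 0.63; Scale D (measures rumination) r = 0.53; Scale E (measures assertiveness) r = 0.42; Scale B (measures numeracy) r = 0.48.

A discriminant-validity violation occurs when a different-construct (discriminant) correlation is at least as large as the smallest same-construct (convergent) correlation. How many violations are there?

2

Convergent (same construct = numeracy): Scale A, Scale B.
Smallest convergent = 0.48. Discriminant values: 0.65, 0.53, 0.42; count ≥ 0.48 → 2.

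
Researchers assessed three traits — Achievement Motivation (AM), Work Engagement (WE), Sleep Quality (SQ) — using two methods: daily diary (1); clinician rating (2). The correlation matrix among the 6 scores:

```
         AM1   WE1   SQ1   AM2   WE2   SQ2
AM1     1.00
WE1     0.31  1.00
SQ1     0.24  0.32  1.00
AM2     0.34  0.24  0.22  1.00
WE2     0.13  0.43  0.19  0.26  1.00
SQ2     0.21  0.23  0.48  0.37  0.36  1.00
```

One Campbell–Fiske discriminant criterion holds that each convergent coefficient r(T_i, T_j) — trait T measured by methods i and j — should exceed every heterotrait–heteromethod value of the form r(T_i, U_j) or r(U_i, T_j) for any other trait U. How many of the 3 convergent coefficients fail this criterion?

Each convergent coefficient versus the relevant comparison correlations:
AM (methods 1·2): 0.34 vs {0.13, 0.24, 0.21, 0.22} → pass.
WE (methods 1·2): 0.43 vs {0.24, 0.13, 0.23, 0.19} → pass.
SQ (methods 1·2): 0.48 vs {0.22, 0.21, 0.19, 0.23} → pass.
0 of 3 fail.

0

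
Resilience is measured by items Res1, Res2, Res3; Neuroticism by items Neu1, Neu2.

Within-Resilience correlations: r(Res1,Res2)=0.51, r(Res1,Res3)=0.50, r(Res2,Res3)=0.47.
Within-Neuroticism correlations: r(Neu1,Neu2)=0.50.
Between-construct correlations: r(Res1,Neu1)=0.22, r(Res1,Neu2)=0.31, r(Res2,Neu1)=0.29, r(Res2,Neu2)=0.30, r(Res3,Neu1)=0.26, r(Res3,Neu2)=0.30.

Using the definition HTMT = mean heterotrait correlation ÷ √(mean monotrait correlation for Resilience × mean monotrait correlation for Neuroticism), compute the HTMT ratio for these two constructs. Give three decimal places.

0.564

Mean heterotrait r = 1.68/6 = 0.2800.
Mean within-Res = 1.48/3 = 0.4933; mean within-Neu = 0.50/1 = 0.5000.
Geometric mean = √(0.4933 × 0.5000) = 0.4966.
HTMT = 0.2800 / 0.4966 = 0.564.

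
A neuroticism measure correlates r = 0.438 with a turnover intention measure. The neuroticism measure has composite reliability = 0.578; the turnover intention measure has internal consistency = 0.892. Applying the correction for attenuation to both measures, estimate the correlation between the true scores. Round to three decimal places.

0.610

r_true = r_obs / √(r_xx · r_yy) = 0.438 / √(0.578 × 0.892) = 0.438 / √0.515576 = 0.438 / 0.7180 ≈ 0.610.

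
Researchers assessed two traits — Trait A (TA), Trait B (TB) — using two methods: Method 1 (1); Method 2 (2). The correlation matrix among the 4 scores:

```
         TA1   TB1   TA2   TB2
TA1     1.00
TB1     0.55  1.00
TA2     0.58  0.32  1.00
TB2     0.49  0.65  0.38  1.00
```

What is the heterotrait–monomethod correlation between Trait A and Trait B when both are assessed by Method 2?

Different traits, same method: r(TA2, TB2) = 0.38.

0.38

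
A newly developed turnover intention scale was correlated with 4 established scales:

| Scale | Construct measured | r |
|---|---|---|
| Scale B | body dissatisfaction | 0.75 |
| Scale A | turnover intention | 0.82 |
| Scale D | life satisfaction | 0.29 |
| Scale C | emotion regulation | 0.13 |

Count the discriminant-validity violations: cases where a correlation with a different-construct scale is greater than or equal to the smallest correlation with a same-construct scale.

0

Convergent (same construct = turnover intention): Scale A.
Smallest convergent = 0.82. Discriminant values: 0.75, 0.29, 0.13; count ≥ 0.82 → 0.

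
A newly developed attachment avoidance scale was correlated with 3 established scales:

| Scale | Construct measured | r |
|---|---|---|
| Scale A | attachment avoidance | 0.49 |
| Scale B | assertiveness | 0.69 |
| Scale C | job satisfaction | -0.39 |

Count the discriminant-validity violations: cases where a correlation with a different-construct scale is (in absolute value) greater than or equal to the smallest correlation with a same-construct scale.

Convergent (same construct = attachment avoidance): Scale A.
Smallest convergent = 0.49. Discriminant |r|: 0.69, 0.39; count ≥ 0.49 → 1.

1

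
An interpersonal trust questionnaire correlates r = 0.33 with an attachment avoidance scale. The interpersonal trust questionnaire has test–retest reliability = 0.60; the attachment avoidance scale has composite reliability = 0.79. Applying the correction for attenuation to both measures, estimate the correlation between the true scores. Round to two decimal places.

0.48

r_true = r_obs / √(r_xx · r_yy) = 0.33 / √(0.60 × 0.79) = 0.33 / √0.4740 = 0.33 / 0.6885 ≈ 0.48.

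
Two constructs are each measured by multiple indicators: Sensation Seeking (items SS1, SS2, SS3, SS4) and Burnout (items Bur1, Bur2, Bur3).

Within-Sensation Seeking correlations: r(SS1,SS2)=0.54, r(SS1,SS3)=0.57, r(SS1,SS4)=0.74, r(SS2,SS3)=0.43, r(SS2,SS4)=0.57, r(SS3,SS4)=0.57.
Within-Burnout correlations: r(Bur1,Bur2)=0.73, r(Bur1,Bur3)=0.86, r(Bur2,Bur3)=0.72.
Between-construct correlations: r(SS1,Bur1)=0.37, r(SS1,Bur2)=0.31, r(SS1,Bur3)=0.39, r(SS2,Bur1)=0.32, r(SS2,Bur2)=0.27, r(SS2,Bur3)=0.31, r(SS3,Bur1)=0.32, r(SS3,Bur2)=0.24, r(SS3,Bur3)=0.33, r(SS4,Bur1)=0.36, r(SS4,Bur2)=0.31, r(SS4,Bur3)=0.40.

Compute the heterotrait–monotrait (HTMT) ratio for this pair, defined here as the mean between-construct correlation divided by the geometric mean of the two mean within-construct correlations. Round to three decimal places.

Mean heterotrait r = 3.93/12 = 0.3275.
Mean within-SS = 3.42/6 = 0.5700; mean within-Bur = 2.31/3 = 0.7700.
Geometric mean = √(0.5700 × 0.7700) = 0.6625.
HTMT = 0.3275 / 0.6625 = 0.494.

0.494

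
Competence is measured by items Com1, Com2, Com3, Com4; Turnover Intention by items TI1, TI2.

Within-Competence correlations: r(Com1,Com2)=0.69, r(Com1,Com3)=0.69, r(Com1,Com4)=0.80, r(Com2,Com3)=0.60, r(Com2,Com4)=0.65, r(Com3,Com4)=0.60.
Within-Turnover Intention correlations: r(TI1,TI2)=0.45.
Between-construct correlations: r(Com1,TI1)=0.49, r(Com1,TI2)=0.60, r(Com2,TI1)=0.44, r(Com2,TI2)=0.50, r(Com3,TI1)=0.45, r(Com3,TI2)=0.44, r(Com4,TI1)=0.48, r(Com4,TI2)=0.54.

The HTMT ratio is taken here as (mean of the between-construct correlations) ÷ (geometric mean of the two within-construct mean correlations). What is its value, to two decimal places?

0.90

Mean heterotrait r = 3.94/8 = 0.4925.
Mean within-Com = 4.03/6 = 0.6717; mean within-TI = 0.45/1 = 0.4500.
Geometric mean = √(0.6717 × 0.4500) = 0.5498.
HTMT = 0.4925 / 0.5498 = 0.90.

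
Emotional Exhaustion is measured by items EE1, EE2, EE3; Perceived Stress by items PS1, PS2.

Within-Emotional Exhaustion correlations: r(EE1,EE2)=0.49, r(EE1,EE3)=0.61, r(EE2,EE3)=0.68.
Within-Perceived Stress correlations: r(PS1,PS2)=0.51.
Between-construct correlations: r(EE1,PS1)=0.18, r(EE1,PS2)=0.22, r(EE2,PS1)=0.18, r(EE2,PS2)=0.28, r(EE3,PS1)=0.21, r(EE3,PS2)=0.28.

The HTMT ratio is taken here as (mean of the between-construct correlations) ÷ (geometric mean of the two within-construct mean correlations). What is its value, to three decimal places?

Mean between = 1.35/6 = 0.2250.
Mean within-EE = 1.78/3 = 0.5933; mean within-PS = 0.51/1 = 0.5100.
Geometric mean = √(0.5933 × 0.5100) = 0.5501.
HTMT = 0.2250 / 0.5501 = 0.409.

0.409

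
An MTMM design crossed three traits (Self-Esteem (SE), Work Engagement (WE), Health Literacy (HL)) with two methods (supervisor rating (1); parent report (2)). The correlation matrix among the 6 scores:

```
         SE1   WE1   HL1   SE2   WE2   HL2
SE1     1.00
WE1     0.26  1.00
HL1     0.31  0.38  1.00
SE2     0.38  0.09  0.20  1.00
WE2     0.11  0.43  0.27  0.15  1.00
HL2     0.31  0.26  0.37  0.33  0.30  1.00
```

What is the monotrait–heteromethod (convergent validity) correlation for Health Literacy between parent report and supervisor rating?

Same trait (HL), different methods: r(HL2, HL1) = 0.37.

0.37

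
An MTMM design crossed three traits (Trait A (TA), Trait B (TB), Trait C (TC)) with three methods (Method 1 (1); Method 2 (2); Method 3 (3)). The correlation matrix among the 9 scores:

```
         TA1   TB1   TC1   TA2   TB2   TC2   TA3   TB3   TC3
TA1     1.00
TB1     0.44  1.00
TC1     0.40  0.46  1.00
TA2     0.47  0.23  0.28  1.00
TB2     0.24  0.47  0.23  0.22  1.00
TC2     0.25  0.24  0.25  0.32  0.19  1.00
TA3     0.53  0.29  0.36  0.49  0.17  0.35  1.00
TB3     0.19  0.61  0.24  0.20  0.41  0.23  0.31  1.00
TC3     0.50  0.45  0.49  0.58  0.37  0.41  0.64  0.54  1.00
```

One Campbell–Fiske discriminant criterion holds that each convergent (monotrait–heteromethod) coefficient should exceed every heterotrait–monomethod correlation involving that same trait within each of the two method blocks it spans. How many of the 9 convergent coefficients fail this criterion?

6

Checking each validity diagonal entry against its comparison values:
TA (methods 1·2): 0.47 vs {0.44, 0.22, 0.40, 0.32} → pass.
TA (methods 1·3): 0.53 vs {0.44, 0.31, 0.40, 0.64} → fail.
TA (methods 2·3): 0.49 vs {0.22, 0.31, 0.32, 0.64} → fail.
TB (methods 1·2): 0.47 vs {0.44, 0.22, 0.46, 0.19} → pass.
TB (methods 1·3): 0.61 vs {0.44, 0.31, 0.46, 0.54} → pass.
TB (methods 2·3): 0.41 vs {0.22, 0.31, 0.19, 0.54} → fail.
TC (methods 1·2): 0.25 vs {0.40, 0.32, 0.46, 0.19} → fail.
TC (methods 1·3): 0.49 vs {0.40, 0.64, 0.46, 0.54} → fail.
TC (methods 2·3): 0.41 vs {0.32, 0.64, 0.19, 0.54} → fail.
6 of 9 fail.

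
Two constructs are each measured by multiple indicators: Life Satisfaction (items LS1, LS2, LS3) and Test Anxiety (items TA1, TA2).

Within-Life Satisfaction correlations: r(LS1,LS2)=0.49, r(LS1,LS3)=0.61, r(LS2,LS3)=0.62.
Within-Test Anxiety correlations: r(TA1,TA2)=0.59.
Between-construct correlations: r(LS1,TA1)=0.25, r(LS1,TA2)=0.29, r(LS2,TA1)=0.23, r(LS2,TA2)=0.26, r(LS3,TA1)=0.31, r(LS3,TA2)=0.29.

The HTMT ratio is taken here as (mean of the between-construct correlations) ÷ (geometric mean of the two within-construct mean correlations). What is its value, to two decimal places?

Between-construct mean = 1.63/6 = 0.2717.
Mean within-LS = 1.72/3 = 0.5733; mean within-TA = 0.59/1 = 0.5900.
Geometric mean = √(0.5733 × 0.5900) = 0.5816.
HTMT = 0.2717 / 0.5816 = 0.47.

0.47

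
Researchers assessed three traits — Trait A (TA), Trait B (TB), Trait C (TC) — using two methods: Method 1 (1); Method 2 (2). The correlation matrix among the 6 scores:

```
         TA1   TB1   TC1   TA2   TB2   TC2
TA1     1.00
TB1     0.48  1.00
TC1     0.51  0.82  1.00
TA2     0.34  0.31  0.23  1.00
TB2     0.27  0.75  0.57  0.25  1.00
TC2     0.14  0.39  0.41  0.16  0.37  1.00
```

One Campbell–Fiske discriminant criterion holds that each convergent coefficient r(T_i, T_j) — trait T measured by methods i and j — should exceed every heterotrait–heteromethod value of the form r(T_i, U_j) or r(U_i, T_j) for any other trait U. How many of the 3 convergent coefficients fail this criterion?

Convergent coefficients and their comparison sets:
TA (methods 1·2): 0.34 vs {0.27, 0.31, 0.14, 0.23} → pass.
TB (methods 1·2): 0.75 vs {0.31, 0.27, 0.39, 0.57} → pass.
TC (methods 1·2): 0.41 vs {0.23, 0.14, 0.57, 0.39} → fail.
1 of 3 fail.

1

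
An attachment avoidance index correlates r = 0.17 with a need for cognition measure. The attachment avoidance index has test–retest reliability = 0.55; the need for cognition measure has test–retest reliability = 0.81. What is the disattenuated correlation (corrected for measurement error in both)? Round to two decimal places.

0.25

r_true = r_obs / √(r_xx · r_yy) = 0.17 / √(0.55 × 0.81) = 0.17 / √0.4455 = 0.17 / 0.6675 ≈ 0.25.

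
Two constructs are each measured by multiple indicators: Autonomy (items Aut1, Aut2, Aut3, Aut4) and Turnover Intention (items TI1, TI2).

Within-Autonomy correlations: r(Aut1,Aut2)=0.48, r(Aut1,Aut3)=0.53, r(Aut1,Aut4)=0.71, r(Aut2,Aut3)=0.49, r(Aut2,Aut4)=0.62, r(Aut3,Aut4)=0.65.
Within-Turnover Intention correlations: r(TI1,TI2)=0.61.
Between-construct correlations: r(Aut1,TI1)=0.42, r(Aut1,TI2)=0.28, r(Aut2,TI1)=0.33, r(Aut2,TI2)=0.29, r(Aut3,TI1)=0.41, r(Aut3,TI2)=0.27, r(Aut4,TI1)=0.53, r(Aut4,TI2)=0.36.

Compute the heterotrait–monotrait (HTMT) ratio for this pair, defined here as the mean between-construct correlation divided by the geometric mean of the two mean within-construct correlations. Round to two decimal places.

Mean heterotrait r = 2.89/8 = 0.3613.
Mean within-Aut = 3.48/6 = 0.5800; mean within-TI = 0.61/1 = 0.6100.
Geometric mean = √(0.5800 × 0.6100) = 0.5948.
HTMT = 0.3613 / 0.5948 = 0.61.

0.61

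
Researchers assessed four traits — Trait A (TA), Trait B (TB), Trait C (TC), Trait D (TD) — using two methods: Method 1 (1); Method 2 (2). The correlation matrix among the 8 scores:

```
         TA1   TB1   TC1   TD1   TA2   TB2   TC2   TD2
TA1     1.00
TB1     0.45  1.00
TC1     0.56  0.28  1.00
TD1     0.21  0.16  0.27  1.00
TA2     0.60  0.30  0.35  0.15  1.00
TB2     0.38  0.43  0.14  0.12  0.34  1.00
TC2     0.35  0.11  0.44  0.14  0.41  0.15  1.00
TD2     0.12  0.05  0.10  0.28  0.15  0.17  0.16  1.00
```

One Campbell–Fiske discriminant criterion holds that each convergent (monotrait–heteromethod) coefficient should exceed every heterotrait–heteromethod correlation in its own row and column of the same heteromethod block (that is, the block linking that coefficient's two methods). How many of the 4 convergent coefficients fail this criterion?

0

Checking each validity diagonal entry against its comparison values:
TA (methods 1·2): 0.60 vs {0.38, 0.30, 0.35, 0.35, 0.12, 0.15} → pass.
TB (methods 1·2): 0.43 vs {0.30, 0.38, 0.11, 0.14, 0.05, 0.12} → pass.
TC (methods 1·2): 0.44 vs {0.35, 0.35, 0.14, 0.11, 0.10, 0.14} → pass.
TD (methods 1·2): 0.28 vs {0.15, 0.12, 0.12, 0.05, 0.14, 0.10} → pass.
0 of 4 fail.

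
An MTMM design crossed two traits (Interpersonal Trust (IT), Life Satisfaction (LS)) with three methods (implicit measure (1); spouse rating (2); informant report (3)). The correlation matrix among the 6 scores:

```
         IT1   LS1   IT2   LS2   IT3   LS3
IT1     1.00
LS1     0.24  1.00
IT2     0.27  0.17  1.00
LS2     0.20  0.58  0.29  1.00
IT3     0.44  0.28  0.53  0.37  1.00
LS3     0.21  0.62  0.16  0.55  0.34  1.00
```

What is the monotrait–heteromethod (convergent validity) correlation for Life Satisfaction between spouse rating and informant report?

0.55

Same trait (LS), different methods: r(LS2, LS3) = 0.55.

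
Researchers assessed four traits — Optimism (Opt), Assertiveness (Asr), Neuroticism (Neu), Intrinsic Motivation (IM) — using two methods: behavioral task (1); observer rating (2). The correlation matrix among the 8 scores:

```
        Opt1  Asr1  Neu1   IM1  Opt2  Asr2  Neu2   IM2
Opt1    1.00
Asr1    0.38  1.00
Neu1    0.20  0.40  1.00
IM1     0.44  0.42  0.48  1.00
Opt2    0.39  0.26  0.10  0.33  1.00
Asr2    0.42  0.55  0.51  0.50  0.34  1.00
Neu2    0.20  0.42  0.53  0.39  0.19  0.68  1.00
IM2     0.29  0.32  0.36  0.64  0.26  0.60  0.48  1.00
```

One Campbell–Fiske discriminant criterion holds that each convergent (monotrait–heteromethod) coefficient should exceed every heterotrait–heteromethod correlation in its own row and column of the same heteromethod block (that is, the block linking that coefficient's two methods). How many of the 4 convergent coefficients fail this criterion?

1

Checking each validity diagonal entry against its comparison values:
Opt (methods 1·2): 0.39 vs {0.42, 0.26, 0.20, 0.10, 0.29, 0.33} → fail.
Asr (methods 1·2): 0.55 vs {0.26, 0.42, 0.42, 0.51, 0.32, 0.50} → pass.
Neu (methods 1·2): 0.53 vs {0.10, 0.20, 0.51, 0.42, 0.36, 0.39} → pass.
IM (methods 1·2): 0.64 vs {0.33, 0.29, 0.50, 0.32, 0.39, 0.36} → pass.
1 of 4 fail.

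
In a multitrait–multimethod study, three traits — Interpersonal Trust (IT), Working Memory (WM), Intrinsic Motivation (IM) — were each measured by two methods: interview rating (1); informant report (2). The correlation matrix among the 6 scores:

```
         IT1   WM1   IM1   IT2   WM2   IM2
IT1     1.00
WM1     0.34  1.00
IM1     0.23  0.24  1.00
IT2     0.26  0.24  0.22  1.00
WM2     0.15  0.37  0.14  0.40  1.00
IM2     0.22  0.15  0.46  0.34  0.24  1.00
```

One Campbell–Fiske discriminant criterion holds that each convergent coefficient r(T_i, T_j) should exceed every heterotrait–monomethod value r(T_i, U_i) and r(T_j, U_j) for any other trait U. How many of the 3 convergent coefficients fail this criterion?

2

Each convergent coefficient versus the relevant comparison correlations:
IT (methods 1·2): 0.26 vs {0.34, 0.40, 0.23, 0.34} → fail.
WM (methods 1·2): 0.37 vs {0.34, 0.40, 0.24, 0.24} → fail.
IM (methods 1·2): 0.46 vs {0.23, 0.34, 0.24, 0.24} → pass.
2 of 3 fail.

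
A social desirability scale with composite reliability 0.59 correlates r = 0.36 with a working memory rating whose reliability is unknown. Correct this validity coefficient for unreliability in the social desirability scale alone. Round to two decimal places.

Single correction: r_c = r_obs / √r_xx = 0.36 / √0.59 = 0.36 / 0.7681 ≈ 0.47.

0.47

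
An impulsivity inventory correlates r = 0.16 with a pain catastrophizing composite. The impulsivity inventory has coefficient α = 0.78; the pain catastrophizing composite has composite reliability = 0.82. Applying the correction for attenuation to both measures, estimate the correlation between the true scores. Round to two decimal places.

0.20

r_true = r_obs / √(r_xx · r_yy) = 0.16 / √(0.78 × 0.82) = 0.16 / √0.6396 = 0.16 / 0.7997 ≈ 0.20.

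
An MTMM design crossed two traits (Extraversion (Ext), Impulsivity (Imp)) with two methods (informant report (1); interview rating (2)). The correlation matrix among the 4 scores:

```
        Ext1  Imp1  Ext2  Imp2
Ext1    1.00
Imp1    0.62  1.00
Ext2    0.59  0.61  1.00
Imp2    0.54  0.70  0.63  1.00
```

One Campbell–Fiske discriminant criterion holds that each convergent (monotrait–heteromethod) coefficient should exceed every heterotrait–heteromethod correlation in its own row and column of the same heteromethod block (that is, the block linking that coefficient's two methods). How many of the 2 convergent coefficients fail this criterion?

Checking each validity diagonal entry against its comparison values:
Ext (methods 1·2): 0.59 vs {0.54, 0.61} → fail.
Imp (methods 1·2): 0.70 vs {0.61, 0.54} → pass.
1 of 2 fail.

1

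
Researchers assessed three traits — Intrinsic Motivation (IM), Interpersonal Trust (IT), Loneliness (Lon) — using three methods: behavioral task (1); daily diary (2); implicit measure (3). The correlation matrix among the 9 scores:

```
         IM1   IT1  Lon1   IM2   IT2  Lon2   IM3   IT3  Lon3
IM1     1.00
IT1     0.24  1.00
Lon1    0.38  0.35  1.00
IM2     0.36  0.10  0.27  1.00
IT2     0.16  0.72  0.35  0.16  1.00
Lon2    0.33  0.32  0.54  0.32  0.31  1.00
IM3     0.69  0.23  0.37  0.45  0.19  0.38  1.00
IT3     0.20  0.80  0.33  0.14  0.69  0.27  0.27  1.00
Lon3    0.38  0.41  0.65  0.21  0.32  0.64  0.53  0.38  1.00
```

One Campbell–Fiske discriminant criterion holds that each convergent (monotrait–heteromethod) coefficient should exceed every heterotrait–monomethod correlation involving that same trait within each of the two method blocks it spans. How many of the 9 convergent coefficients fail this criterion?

Convergent coefficients and their comparison sets:
IM (methods 1·2): 0.36 vs {0.24, 0.16, 0.38, 0.32} → fail.
IM (methods 1·3): 0.69 vs {0.24, 0.27, 0.38, 0.53} → pass.
IM (methods 2·3): 0.45 vs {0.16, 0.27, 0.32, 0.53} → fail.
IT (methods 1·2): 0.72 vs {0.24, 0.16, 0.35, 0.31} → pass.
IT (methods 1·3): 0.80 vs {0.24, 0.27, 0.35, 0.38} → pass.
IT (methods 2·3): 0.69 vs {0.16, 0.27, 0.31, 0.38} → pass.
Lon (methods 1·2): 0.54 vs {0.38, 0.32, 0.35, 0.31} → pass.
Lon (methods 1·3): 0.65 vs {0.38, 0.53, 0.35, 0.38} → pass.
Lon (methods 2·3): 0.64 vs {0.32, 0.53, 0.31, 0.38} → pass.
2 of 9 fail.

2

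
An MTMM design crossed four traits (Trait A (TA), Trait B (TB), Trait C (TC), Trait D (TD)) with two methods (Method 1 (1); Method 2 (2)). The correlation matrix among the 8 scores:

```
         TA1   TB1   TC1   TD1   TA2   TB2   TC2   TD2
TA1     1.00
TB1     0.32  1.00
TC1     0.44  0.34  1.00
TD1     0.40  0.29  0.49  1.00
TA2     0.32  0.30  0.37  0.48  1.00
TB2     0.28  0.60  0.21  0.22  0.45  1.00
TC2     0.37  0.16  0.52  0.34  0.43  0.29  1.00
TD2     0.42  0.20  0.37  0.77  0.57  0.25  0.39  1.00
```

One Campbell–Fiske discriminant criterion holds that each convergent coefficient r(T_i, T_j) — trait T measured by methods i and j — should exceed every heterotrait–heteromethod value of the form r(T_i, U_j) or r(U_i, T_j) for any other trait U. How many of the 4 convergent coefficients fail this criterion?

Convergent coefficients and their comparison sets:
TA (methods 1·2): 0.32 vs {0.28, 0.30, 0.37, 0.37, 0.42, 0.48} → fail.
TB (methods 1·2): 0.60 vs {0.30, 0.28, 0.16, 0.21, 0.20, 0.22} → pass.
TC (methods 1·2): 0.52 vs {0.37, 0.37, 0.21, 0.16, 0.37, 0.34} → pass.
TD (methods 1·2): 0.77 vs {0.48, 0.42, 0.22, 0.20, 0.34, 0.37} → pass.
1 of 4 fail.

1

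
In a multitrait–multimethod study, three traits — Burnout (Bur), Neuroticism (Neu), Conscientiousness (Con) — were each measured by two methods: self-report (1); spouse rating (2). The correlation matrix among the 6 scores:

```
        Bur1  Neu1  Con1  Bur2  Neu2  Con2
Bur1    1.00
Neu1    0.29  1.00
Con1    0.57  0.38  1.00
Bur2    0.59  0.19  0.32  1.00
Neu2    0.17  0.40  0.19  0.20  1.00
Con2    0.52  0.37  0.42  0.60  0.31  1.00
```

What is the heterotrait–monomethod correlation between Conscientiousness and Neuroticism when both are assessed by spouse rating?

0.31

Different traits, same method: r(Con2, Neu2) = 0.31.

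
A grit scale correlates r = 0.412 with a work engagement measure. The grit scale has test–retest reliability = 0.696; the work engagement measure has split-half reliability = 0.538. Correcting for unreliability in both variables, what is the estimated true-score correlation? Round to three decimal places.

0.673

r_true = r_obs / √(r_xx · r_yy) = 0.412 / √(0.696 × 0.538) = 0.412 / √0.374448 = 0.412 / 0.6119 ≈ 0.673.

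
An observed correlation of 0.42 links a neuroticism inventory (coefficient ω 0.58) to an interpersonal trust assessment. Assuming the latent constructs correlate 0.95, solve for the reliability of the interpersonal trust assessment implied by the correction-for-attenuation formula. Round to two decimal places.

r_true = r_obs / √(r_xx · r_yy) ⇒ 0.95 = 0.42 / √(0.58 · r_yy).
√(0.58 · r_yy) = 0.42 / 0.95 = 0.4421; 0.58 · r_yy = 0.1955; r_yy = 0.1955 / 0.58 ≈ 0.34.

0.34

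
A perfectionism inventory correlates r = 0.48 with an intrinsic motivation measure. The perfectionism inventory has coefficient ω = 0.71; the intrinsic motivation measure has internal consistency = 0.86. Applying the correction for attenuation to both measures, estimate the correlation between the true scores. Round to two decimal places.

r_true = r_obs / √(r_xx · r_yy) = 0.48 / √(0.71 × 0.86) = 0.48 / √0.6106 = 0.48 / 0.7814 ≈ 0.61.

0.61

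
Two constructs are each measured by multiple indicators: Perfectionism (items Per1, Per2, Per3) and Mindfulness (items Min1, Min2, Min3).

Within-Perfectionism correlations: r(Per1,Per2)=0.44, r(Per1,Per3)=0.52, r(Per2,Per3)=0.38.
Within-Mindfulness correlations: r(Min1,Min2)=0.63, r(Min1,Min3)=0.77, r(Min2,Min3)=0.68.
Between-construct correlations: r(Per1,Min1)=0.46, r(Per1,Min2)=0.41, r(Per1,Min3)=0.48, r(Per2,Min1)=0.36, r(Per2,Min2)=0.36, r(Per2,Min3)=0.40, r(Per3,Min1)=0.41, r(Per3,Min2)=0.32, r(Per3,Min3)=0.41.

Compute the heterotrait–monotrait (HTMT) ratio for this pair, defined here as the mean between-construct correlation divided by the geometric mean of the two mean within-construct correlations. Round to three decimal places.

0.721

Mean between = 3.61/9 = 0.4011.
Mean within-Per = 1.34/3 = 0.4467; mean within-Min = 2.08/3 = 0.6933.
Geometric mean = √(0.4467 × 0.6933) = 0.5565.
HTMT = 0.4011 / 0.5565 = 0.721.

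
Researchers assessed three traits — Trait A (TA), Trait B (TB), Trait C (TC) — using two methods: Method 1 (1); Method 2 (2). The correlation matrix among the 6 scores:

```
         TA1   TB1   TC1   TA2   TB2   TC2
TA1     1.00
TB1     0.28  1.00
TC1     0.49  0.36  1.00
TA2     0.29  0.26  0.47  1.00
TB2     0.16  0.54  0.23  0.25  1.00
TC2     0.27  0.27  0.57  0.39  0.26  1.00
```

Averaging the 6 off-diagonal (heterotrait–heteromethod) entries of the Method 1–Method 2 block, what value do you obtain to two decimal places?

0.28

HTHM values (method 1 × method 2): 0.16, 0.27, 0.26, 0.27, 0.47, 0.23; mean = 1.66/6 = 0.28.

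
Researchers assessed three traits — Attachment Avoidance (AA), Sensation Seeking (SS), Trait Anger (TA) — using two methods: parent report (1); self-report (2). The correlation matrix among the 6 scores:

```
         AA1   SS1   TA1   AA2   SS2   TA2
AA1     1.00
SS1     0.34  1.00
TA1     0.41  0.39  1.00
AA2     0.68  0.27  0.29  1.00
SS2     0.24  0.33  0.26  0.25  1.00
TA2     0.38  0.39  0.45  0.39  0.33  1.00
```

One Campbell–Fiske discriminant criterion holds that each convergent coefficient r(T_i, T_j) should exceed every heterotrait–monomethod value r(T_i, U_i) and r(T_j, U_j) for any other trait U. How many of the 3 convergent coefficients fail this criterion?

1

Convergent coefficients and their comparison sets:
AA (methods 1·2): 0.68 vs {0.34, 0.25, 0.41, 0.39} → pass.
SS (methods 1·2): 0.33 vs {0.34, 0.25, 0.39, 0.33} → fail.
TA (methods 1·2): 0.45 vs {0.41, 0.39, 0.39, 0.33} → pass.
1 of 3 fail.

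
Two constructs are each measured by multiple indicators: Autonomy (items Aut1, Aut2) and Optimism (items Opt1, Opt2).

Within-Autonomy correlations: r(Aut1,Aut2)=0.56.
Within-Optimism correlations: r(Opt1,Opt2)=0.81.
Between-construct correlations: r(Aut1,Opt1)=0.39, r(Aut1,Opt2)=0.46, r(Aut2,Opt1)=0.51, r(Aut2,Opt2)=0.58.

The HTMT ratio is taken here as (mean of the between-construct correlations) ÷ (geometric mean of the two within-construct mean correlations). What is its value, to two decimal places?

Mean between = 1.94/4 = 0.4850.
Mean within-Aut = 0.56/1 = 0.5600; mean within-Opt = 0.81/1 = 0.8100.
Geometric mean = √(0.5600 × 0.8100) = 0.6735.
HTMT = 0.4850 / 0.6735 = 0.72.

0.72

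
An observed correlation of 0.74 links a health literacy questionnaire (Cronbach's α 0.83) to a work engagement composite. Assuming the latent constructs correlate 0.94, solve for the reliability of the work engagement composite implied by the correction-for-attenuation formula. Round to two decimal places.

r_true = r_obs / √(r_xx · r_yy) ⇒ 0.94 = 0.74 / √(0.83 · r_yy).
√(0.83 · r_yy) = 0.74 / 0.94 = 0.7872; 0.83 · r_yy = 0.6197; r_yy = 0.6197 / 0.83 ≈ 0.75.

0.75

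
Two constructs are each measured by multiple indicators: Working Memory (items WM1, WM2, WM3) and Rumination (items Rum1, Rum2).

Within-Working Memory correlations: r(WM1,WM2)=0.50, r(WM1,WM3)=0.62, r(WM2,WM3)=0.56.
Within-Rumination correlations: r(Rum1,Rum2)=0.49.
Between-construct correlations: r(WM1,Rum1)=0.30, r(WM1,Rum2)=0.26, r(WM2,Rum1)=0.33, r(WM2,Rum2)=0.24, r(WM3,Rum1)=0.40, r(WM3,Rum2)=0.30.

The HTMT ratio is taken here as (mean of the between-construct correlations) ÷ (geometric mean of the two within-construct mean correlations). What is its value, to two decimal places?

Mean between = 1.83/6 = 0.3050.
Mean within-WM = 1.68/3 = 0.5600; mean within-Rum = 0.49/1 = 0.4900.
Geometric mean = √(0.5600 × 0.4900) = 0.5238.
HTMT = 0.3050 / 0.5238 = 0.58.

0.58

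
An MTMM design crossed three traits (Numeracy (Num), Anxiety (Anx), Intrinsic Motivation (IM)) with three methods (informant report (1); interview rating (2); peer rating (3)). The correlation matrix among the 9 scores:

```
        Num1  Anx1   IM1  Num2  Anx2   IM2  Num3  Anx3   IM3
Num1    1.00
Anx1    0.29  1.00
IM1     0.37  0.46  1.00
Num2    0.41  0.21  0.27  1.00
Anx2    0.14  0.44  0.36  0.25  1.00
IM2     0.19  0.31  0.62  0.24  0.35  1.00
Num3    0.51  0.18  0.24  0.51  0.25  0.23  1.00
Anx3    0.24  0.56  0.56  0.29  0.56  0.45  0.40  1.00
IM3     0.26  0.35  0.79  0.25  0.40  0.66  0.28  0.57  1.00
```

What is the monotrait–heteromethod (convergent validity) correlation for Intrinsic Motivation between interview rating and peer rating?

Same trait (IM), different methods: r(IM2, IM3) = 0.66.

0.66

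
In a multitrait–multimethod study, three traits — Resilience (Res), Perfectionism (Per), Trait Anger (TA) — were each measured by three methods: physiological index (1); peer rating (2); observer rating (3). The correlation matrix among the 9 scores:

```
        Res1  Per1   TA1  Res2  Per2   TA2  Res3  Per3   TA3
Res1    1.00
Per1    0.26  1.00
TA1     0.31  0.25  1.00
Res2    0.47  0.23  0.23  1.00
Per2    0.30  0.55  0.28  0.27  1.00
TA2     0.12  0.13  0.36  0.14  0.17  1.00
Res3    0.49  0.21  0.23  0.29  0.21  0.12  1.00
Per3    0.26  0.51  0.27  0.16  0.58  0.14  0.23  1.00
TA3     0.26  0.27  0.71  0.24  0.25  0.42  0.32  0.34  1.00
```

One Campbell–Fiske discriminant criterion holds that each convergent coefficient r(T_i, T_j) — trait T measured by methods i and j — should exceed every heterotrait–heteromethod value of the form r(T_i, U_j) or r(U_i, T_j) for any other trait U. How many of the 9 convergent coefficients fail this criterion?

Checking each validity diagonal entry against its comparison values:
Res (methods 1·2): 0.47 vs {0.30, 0.23, 0.12, 0.23} → pass.
Res (methods 1·3): 0.49 vs {0.26, 0.21, 0.26, 0.23} → pass.
Res (methods 2·3): 0.29 vs {0.16, 0.21, 0.24, 0.12} → pass.
Per (methods 1·2): 0.55 vs {0.23, 0.30, 0.13, 0.28} → pass.
Per (methods 1·3): 0.51 vs {0.21, 0.26, 0.27, 0.27} → pass.
Per (methods 2·3): 0.58 vs {0.21, 0.16, 0.25, 0.14} → pass.
TA (methods 1·2): 0.36 vs {0.23, 0.12, 0.28, 0.13} → pass.
TA (methods 1·3): 0.71 vs {0.23, 0.26, 0.27, 0.27} → pass.
TA (methods 2·3): 0.42 vs {0.12, 0.24, 0.14, 0.25} → pass.
0 of 9 fail.

0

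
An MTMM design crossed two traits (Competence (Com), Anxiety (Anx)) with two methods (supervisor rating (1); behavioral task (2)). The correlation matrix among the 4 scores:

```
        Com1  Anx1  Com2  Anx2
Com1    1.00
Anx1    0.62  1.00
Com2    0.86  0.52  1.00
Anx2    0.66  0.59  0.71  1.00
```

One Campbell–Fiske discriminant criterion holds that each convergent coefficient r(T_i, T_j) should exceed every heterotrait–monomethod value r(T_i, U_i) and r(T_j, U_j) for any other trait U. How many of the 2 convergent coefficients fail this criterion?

1

Convergent coefficients and their comparison sets:
Com (methods 1·2): 0.86 vs {0.62, 0.71} → pass.
Anx (methods 1·2): 0.59 vs {0.62, 0.71} → fail.
1 of 2 fail.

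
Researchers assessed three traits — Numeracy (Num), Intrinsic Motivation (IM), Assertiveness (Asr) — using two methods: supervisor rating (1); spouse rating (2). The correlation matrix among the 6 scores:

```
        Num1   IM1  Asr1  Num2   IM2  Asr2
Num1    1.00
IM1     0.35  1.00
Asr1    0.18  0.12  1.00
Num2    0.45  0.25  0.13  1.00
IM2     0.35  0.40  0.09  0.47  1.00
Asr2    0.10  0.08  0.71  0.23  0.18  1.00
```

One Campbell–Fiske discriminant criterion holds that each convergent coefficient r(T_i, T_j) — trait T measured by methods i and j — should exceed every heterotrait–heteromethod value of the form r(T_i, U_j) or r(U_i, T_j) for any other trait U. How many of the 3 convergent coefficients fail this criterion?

0

Each convergent coefficient versus the relevant comparison correlations:
Num (methods 1·2): 0.45 vs {0.35, 0.25, 0.10, 0.13} → pass.
IM (methods 1·2): 0.40 vs {0.25, 0.35, 0.08, 0.09} → pass.
Asr (methods 1·2): 0.71 vs {0.13, 0.10, 0.09, 0.08} → pass.
0 of 3 fail.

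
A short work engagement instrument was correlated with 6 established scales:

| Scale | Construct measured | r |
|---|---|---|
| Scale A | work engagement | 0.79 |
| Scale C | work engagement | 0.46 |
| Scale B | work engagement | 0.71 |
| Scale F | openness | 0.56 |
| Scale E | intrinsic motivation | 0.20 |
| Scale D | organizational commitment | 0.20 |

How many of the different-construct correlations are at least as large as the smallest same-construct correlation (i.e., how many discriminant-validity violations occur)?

1

Convergent (same construct = work engagement): Scale A, Scale C, Scale B.
Smallest convergent = 0.46. Discriminant values: 0.56, 0.20, 0.20; count ≥ 0.46 → 1.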